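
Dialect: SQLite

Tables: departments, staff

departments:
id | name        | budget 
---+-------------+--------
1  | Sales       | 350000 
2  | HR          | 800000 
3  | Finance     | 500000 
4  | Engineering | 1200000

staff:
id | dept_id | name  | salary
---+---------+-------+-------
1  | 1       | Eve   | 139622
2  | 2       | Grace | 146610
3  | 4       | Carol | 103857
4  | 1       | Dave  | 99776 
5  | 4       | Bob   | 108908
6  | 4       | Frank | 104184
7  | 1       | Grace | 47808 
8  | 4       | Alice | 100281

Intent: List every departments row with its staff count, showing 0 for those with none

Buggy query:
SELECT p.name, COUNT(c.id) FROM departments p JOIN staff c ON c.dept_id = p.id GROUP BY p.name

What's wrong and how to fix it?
Bug: An inner join excludes parents with zero children

Fix: Use LEFT JOIN so parents without children still appear (COUNT(c.id) gives 0)

Corrected query:
SELECT p.name, COUNT(c.id) FROM departments p LEFT JOIN staff c ON c.dept_id = p.id GROUP BY p.name

Result:
name        | COUNT(c.id)
------------+------------
Engineering | 4          
Finance     | 0          
HR          | 1          
Sales       | 3          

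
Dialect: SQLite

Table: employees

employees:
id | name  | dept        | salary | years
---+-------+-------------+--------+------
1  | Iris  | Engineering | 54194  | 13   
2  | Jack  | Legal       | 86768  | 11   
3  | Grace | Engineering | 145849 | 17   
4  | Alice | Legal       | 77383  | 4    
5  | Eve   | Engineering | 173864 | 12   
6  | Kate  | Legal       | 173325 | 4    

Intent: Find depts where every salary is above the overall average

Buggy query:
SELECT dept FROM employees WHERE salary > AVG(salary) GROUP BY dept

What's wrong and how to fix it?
Bug: AVG() is an aggregate; it can't sit directly in WHERE

Fix: Compute the overall average in a scalar subquery and compare each group's MIN against it in HAVING

Corrected query:
SELECT dept FROM employees GROUP BY dept HAVING MIN(salary) > (SELECT AVG(salary) FROM employees)

Result:
(no rows)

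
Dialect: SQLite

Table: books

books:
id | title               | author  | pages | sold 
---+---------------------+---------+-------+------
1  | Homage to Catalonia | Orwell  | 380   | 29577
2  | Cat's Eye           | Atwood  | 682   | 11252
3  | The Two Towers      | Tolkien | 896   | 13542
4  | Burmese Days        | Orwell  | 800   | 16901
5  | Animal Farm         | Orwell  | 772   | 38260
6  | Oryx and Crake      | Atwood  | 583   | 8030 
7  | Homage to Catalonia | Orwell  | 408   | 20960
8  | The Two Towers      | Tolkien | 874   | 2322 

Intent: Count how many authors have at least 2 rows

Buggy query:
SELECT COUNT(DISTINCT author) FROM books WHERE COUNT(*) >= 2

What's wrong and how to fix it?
Bug: WHERE filters individual rows, not groups, so a group-level COUNT is invalid there

Fix: Group first with HAVING COUNT(*) >= 2, then COUNT the resulting groups

Corrected query:
SELECT COUNT(*) FROM (SELECT author FROM books GROUP BY author HAVING COUNT(*) >= 2)

Result:
COUNT(*)
--------
3       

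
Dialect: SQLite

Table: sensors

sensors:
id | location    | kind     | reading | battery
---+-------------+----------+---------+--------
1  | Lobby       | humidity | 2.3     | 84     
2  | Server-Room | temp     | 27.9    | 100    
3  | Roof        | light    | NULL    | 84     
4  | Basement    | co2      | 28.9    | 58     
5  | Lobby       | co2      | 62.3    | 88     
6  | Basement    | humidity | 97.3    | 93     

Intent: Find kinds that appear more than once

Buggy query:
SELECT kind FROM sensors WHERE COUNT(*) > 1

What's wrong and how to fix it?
Bug: WHERE can't reference COUNT(*); aggregates are computed after WHERE

Fix: Group first, then use HAVING for the count condition

Corrected query:
SELECT kind FROM sensors GROUP BY kind HAVING COUNT(*) > 1

Result:
kind    
--------
co2     
humidity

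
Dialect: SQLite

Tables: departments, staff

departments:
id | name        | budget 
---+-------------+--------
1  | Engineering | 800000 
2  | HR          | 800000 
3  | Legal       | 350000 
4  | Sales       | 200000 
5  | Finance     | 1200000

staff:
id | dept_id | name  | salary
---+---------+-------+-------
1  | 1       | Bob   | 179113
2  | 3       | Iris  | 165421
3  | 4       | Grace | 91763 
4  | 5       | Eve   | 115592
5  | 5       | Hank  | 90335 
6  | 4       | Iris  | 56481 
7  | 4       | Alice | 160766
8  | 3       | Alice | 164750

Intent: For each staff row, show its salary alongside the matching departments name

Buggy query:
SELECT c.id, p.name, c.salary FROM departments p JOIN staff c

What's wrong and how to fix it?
Bug: JOIN with no ON clause produces a cartesian product; every staff row pairs with every departments row

Fix: Add ON c.dept_id = p.id to the JOIN

Corrected query:
SELECT c.id, p.name, c.salary FROM departments p JOIN staff c ON c.dept_id = p.id

Result:
id | name        | salary
---+-------------+-------
1  | Engineering | 179113
2  | Legal       | 165421
3  | Sales       | 91763 
4  | Finance     | 115592
5  | Finance     | 90335 
6  | Sales       | 56481 
7  | Sales       | 160766
8  | Legal       | 164750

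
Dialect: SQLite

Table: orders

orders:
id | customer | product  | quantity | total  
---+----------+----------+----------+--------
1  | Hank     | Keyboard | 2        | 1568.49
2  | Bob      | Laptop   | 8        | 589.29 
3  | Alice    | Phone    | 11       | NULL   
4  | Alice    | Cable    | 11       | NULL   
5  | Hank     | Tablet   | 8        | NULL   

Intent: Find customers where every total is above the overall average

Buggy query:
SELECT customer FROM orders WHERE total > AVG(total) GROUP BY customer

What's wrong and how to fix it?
Bug: AVG() is an aggregate; it can't sit directly in WHERE

Fix: Compute the overall average in a scalar subquery and compare each group's MIN against it in HAVING

Corrected query:
SELECT customer FROM orders GROUP BY customer HAVING MIN(total) > (SELECT AVG(total) FROM orders)

Result:
customer
--------
Hank    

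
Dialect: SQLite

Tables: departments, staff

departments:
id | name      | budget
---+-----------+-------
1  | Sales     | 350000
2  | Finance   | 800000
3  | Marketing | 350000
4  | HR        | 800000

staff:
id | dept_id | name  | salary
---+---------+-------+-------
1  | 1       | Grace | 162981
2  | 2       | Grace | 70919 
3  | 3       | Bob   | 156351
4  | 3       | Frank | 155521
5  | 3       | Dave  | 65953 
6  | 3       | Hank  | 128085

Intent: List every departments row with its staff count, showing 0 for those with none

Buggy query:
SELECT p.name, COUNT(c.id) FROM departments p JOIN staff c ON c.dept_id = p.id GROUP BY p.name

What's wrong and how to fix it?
Bug: INNER JOIN drops departments rows that have no matching staff rows

Fix: Use LEFT JOIN so parents without children still appear (COUNT(c.id) gives 0)

Corrected query:
SELECT p.name, COUNT(c.id) FROM departments p LEFT JOIN staff c ON c.dept_id = p.id GROUP BY p.name

Result:
name      | COUNT(c.id)
----------+------------
Finance   | 1          
HR        | 0          
Marketing | 4          
Sales     | 1          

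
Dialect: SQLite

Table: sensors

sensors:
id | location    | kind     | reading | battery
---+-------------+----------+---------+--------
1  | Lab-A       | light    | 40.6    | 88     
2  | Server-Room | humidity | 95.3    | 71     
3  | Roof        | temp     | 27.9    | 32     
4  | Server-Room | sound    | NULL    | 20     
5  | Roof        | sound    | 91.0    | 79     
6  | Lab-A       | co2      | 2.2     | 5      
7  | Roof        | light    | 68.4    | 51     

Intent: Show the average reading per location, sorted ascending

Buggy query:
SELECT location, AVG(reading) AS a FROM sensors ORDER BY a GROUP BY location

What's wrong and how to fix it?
Bug: GROUP BY must precede ORDER BY

Fix: Reorder: SELECT … FROM … GROUP BY … ORDER BY …

Corrected query:
SELECT location, AVG(reading) AS a FROM sensors GROUP BY location ORDER BY a

Result:
location    | a        
------------+----------
Lab-A       | 21.4     
Roof        | 62.433333
Server-Room | 95.3     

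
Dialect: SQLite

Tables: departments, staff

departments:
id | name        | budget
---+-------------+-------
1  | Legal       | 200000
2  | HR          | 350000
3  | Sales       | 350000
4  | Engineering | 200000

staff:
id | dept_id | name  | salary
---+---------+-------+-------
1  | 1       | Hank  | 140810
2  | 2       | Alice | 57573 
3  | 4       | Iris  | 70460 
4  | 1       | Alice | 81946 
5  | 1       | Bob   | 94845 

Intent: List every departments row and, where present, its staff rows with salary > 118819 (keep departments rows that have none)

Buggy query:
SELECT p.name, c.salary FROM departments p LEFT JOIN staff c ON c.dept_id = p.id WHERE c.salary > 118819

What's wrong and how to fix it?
Bug: A WHERE condition on the right-hand table after LEFT JOIN drops unmatched parents

Fix: Move the right-table condition into the ON clause so unmatched parents are kept

Corrected query:
SELECT p.name, c.salary FROM departments p LEFT JOIN staff c ON c.dept_id = p.id AND c.salary > 118819

Result:
name        | salary
------------+-------
Legal       | 140810
HR          | NULL  
Sales       | NULL  
Engineering | NULL  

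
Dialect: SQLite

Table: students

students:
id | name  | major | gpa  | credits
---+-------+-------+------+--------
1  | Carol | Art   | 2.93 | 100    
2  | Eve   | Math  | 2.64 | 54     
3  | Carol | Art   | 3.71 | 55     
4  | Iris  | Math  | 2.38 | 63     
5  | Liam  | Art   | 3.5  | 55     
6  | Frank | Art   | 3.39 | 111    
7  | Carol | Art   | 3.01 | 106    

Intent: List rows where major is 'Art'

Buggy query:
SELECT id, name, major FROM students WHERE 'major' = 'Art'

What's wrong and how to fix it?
Bug: 'major' in single quotes is a string literal, not the column; the comparison is literal-vs-literal and never true

Fix: Remove the quotes around the column name (or use double quotes for an identifier)

Corrected query:
SELECT id, name, major FROM students WHERE major = 'Art'

Result:
id | name  | major
---+-------+------
1  | Carol | Art  
3  | Carol | Art  
5  | Liam  | Art  
6  | Frank | Art  
7  | Carol | Art  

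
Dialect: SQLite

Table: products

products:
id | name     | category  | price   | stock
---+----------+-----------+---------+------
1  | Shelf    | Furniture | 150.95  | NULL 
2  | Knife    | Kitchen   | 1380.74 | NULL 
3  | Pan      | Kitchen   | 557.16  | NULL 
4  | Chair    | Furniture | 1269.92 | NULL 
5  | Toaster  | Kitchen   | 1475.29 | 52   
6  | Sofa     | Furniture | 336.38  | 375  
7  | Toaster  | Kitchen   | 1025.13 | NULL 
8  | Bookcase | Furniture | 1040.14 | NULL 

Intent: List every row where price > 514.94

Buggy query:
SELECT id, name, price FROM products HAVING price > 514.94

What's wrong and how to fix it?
Bug: This is a non-aggregate query (no GROUP BY, no aggregates), so in SQLite the HAVING clause is invalid here; a row-level condition belongs in WHERE

Fix: Replace HAVING with WHERE since the condition applies to individual rows

Corrected query:
SELECT id, name, price FROM products WHERE price > 514.94

Result:
id | name     | price  
---+----------+--------
2  | Knife    | 1380.74
3  | Pan      | 557.16 
4  | Chair    | 1269.92
5  | Toaster  | 1475.29
7  | Toaster  | 1025.13
8  | Bookcase | 1040.14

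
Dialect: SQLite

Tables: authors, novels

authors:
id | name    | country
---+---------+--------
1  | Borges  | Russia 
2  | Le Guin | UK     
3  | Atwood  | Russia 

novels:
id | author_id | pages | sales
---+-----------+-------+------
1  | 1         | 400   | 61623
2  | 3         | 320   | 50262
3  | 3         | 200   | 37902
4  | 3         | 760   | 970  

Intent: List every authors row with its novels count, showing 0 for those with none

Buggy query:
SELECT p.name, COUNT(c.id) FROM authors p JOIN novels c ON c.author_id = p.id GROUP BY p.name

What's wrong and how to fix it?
Bug: INNER JOIN drops authors rows that have no matching novels rows

Fix: Switch to LEFT JOIN to retain unmatched parent rows

Corrected query:
SELECT p.name, COUNT(c.id) FROM authors p LEFT JOIN novels c ON c.author_id = p.id GROUP BY p.name

Result:
name    | COUNT(c.id)
--------+------------
Atwood  | 3          
Borges  | 1          
Le Guin | 0          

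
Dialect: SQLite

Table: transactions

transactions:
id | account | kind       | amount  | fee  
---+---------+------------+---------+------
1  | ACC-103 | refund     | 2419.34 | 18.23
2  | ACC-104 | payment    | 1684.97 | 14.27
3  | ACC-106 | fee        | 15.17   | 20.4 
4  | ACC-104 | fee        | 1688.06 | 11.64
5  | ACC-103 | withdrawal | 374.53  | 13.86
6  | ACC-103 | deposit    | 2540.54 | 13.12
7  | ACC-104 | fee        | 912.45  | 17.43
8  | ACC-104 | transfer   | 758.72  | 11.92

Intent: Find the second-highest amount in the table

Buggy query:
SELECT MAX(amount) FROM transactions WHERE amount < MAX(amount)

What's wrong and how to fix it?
Bug: MAX(amount) on the right of the comparison is an aggregate-in-WHERE error

Fix: Put the inner MAX in a scalar subquery

Corrected query:
SELECT MAX(amount) FROM transactions WHERE amount < (SELECT MAX(amount) FROM transactions)

Result:
MAX(amount)
-----------
2419.34    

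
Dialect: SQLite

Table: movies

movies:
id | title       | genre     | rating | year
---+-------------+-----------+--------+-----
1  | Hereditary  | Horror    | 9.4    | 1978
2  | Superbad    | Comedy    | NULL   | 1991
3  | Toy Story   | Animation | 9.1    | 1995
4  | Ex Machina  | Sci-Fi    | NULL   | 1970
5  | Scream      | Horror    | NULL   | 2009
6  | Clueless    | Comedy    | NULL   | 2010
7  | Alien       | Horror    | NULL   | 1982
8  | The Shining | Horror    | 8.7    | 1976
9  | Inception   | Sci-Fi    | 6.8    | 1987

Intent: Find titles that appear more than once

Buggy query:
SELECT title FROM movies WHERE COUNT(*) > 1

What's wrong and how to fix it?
Bug: COUNT(*) is an aggregate and cannot be used in WHERE

Fix: Group first, then use HAVING for the count condition

Corrected query:
SELECT title FROM movies GROUP BY title HAVING COUNT(*) > 1

Result:
(no rows)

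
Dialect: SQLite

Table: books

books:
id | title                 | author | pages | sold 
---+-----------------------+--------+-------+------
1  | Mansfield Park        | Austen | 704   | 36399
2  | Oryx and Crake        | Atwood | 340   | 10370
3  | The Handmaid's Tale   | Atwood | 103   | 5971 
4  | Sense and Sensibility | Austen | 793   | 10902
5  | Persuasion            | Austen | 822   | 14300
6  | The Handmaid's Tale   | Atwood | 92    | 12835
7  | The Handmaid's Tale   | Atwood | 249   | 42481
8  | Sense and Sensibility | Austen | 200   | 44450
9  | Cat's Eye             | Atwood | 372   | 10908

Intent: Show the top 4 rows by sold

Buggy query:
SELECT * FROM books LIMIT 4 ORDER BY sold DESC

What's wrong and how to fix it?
Bug: ORDER BY cannot follow LIMIT; LIMIT is the final clause

Fix: Swap the clauses: ORDER BY first, then LIMIT

Corrected query:
SELECT * FROM books ORDER BY sold DESC LIMIT 4

Result:
id | title                 | author | pages | sold 
---+-----------------------+--------+-------+------
8  | Sense and Sensibility | Austen | 200   | 44450
7  | The Handmaid's Tale   | Atwood | 249   | 42481
1  | Mansfield Park        | Austen | 704   | 36399
5  | Persuasion            | Austen | 822   | 14300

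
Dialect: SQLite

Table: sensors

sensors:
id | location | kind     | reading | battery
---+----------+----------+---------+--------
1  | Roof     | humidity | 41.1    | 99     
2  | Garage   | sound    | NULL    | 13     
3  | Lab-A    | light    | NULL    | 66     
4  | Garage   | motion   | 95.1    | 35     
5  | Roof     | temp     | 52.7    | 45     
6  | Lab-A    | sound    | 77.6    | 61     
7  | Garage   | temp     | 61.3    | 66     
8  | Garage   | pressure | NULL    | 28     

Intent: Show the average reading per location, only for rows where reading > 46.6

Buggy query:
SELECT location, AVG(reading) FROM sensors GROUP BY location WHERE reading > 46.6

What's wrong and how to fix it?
Bug: WHERE cannot follow GROUP BY

Fix: Move the WHERE clause before GROUP BY

Corrected query:
SELECT location, AVG(reading) FROM sensors WHERE reading > 46.6 GROUP BY location

Result:
location | AVG(reading)
---------+-------------
Garage   | 78.2        
Lab-A    | 77.6        
Roof     | 52.7        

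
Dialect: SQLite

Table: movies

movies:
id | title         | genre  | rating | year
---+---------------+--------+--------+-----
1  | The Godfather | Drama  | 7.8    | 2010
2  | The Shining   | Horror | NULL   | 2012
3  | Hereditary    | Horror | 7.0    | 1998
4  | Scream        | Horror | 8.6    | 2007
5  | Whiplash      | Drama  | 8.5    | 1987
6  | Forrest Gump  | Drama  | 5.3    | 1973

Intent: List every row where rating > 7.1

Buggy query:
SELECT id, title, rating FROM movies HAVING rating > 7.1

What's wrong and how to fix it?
Bug: HAVING filters the output of aggregation, but this query has no GROUP BY and no aggregate functions, so SQLite rejects it (HAVING clause on a non-aggregate query); the condition here is per row

Fix: Use WHERE for row-level filtering

Corrected query:
SELECT id, title, rating FROM movies WHERE rating > 7.1

Result:
id | title         | rating
---+---------------+-------
1  | The Godfather | 7.8   
4  | Scream        | 8.6   
5  | Whiplash      | 8.5   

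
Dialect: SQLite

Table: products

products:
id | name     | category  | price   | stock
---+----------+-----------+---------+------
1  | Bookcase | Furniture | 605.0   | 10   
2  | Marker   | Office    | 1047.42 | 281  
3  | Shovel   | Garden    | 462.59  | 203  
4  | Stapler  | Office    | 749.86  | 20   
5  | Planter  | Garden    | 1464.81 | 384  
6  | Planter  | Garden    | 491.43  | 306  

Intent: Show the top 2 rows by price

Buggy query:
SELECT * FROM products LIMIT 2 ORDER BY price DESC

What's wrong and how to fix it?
Bug: LIMIT must come after ORDER BY

Fix: Sort with ORDER BY, then apply LIMIT

Corrected query:
SELECT * FROM products ORDER BY price DESC LIMIT 2

Result:
id | name    | category | price   | stock
---+---------+----------+---------+------
5  | Planter | Garden   | 1464.81 | 384  
2  | Marker  | Office   | 1047.42 | 281  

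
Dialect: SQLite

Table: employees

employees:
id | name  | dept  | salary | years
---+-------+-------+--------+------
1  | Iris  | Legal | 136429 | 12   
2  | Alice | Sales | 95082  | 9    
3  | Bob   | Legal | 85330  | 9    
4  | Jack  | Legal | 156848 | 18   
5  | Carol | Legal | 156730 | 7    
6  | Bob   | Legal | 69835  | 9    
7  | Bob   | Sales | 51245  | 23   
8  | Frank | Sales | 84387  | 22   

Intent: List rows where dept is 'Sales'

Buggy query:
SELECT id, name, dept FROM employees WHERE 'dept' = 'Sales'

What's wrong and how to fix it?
Bug: Single quotes denote string literals in SQL; the column name is being compared as a constant string

Fix: Remove the quotes around the column name (or use double quotes for an identifier)

Corrected query:
SELECT id, name, dept FROM employees WHERE dept = 'Sales'

Result:
id | name  | dept 
---+-------+------
2  | Alice | Sales
7  | Bob   | Sales
8  | Frank | Sales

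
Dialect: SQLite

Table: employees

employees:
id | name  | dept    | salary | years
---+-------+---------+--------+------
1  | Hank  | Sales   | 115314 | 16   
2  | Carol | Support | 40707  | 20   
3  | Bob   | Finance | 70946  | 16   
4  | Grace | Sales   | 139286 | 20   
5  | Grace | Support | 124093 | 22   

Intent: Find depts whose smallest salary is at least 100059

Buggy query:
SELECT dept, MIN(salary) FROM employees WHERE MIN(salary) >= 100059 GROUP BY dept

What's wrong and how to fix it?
Bug: MIN() in WHERE is a misuse of aggregate

Fix: Use HAVING for the per-group MIN condition

Corrected query:
SELECT dept, MIN(salary) FROM employees GROUP BY dept HAVING MIN(salary) >= 100059

Result:
dept  | MIN(salary)
------+------------
Sales | 115314     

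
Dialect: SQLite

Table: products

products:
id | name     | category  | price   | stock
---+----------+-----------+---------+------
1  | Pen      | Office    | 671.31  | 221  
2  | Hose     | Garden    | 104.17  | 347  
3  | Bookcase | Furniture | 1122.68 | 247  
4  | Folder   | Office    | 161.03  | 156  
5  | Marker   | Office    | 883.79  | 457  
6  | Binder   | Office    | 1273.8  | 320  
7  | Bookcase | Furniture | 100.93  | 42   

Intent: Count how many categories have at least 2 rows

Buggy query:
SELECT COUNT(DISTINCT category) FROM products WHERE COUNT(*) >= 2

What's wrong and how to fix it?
Bug: COUNT(*) cannot appear in WHERE; the per-group count doesn't exist yet

Fix: Group first with HAVING COUNT(*) >= 2, then COUNT the resulting groups

Corrected query:
SELECT COUNT(*) FROM (SELECT category FROM products GROUP BY category HAVING COUNT(*) >= 2)

Result:
COUNT(*)
--------
2       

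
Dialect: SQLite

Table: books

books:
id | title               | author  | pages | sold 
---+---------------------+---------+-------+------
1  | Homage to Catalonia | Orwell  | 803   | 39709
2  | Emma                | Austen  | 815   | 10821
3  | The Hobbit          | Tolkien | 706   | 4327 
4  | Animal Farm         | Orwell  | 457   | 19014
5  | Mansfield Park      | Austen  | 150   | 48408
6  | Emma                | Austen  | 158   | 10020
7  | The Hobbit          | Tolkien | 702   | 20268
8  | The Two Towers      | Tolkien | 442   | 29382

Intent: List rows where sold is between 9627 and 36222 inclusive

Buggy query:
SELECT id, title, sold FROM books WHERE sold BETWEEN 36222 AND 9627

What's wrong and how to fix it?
Bug: BETWEEN expects the lower bound first; with 36222 AND 9627 the range is empty

Fix: Swap the bounds so the smaller value comes first

Corrected query:
SELECT id, title, sold FROM books WHERE sold BETWEEN 9627 AND 36222

Result:
id | title          | sold 
---+----------------+------
2  | Emma           | 10821
4  | Animal Farm    | 19014
6  | Emma           | 10020
7  | The Hobbit     | 20268
8  | The Two Towers | 29382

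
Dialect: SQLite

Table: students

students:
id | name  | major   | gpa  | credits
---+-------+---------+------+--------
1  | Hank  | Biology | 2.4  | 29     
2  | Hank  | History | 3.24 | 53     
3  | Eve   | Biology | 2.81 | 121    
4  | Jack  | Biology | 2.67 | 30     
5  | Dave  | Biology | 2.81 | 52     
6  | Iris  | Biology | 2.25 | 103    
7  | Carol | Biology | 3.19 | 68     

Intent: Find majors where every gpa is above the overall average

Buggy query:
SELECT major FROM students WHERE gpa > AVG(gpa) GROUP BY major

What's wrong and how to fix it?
Bug: WHERE evaluates per row before aggregation, so AVG() is unavailable

Fix: Use a subquery for AVG and a HAVING MIN(...) filter so the condition holds for every row in the group

Corrected query:
SELECT major FROM students GROUP BY major HAVING MIN(gpa) > (SELECT AVG(gpa) FROM students)

Result:
major  
-------
History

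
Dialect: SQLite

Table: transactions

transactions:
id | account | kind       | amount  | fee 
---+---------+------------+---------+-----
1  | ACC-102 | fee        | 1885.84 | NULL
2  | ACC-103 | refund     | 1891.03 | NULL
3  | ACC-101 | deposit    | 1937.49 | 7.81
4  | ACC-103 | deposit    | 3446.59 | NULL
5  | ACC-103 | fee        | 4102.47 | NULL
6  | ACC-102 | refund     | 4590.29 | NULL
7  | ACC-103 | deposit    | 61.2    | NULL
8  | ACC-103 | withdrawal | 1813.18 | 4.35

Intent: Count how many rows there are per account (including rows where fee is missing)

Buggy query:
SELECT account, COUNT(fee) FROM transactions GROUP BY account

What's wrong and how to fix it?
Bug: COUNT(fee) skips NULLs, so groups with missing fee are undercounted

Fix: Replace COUNT(fee) with COUNT(*)

Corrected query:
SELECT account, COUNT(*) FROM transactions GROUP BY account

Result:
account | COUNT(*)
--------+---------
ACC-101 | 1       
ACC-102 | 2       
ACC-103 | 5       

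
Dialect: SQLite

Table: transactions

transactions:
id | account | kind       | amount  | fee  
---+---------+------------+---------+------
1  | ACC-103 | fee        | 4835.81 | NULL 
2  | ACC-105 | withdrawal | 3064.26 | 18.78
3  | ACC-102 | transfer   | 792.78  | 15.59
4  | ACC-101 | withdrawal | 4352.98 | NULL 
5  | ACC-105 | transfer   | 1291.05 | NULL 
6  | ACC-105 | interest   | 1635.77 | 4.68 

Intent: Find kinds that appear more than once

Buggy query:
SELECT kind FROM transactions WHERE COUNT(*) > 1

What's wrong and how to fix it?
Bug: WHERE can't reference COUNT(*); aggregates are computed after WHERE

Fix: GROUP BY kind, then filter groups with HAVING COUNT(*) > 1

Corrected query:
SELECT kind FROM transactions GROUP BY kind HAVING COUNT(*) > 1

Result:
kind      
----------
transfer  
withdrawal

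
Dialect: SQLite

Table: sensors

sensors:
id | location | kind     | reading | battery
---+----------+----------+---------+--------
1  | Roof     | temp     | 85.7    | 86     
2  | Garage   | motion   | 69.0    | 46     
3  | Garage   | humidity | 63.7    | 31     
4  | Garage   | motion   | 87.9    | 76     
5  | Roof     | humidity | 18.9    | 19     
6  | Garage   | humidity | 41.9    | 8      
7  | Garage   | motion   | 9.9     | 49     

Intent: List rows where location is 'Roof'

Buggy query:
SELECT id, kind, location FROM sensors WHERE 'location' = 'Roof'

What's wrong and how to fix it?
Bug: Single quotes denote string literals in SQL; the column name is being compared as a constant string

Fix: Reference the column as location without single quotes

Corrected query:
SELECT id, kind, location FROM sensors WHERE location = 'Roof'

Result:
id | kind     | location
---+----------+---------
1  | temp     | Roof    
5  | humidity | Roof    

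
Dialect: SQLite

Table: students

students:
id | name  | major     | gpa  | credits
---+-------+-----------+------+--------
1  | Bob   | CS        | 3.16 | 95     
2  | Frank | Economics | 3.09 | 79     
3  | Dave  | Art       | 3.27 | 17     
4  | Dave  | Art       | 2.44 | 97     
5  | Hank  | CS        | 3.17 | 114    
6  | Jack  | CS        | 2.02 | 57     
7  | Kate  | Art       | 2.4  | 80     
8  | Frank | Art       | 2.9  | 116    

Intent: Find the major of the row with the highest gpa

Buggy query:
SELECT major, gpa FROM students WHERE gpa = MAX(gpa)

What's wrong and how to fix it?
Bug: MAX(gpa) is an aggregate and cannot be used directly in WHERE

Fix: Use a subquery: WHERE gpa = (SELECT MAX(gpa) FROM students)

Corrected query:
SELECT major, gpa FROM students WHERE gpa = (SELECT MAX(gpa) FROM students)

Result:
major | gpa 
------+-----
Art   | 3.27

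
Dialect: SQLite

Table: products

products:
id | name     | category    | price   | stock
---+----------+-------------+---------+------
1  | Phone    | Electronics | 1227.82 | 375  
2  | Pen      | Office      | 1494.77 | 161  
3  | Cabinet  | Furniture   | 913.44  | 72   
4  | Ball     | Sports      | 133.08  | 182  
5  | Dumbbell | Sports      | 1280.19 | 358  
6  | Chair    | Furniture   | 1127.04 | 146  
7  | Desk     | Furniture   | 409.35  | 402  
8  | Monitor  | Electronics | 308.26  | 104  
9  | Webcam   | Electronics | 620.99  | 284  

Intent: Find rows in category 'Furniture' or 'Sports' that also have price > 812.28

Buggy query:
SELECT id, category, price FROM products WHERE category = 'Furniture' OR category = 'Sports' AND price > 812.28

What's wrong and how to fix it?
Bug: Without parentheses, AND is evaluated before OR, so the price filter only applies to the 'Sports' branch

Fix: Add parentheses around the OR so the AND applies to both alternatives

Corrected query:
SELECT id, category, price FROM products WHERE (category = 'Furniture' OR category = 'Sports') AND price > 812.28

Result:
id | category  | price  
---+-----------+--------
3  | Furniture | 913.44 
5  | Sports    | 1280.19
6  | Furniture | 1127.04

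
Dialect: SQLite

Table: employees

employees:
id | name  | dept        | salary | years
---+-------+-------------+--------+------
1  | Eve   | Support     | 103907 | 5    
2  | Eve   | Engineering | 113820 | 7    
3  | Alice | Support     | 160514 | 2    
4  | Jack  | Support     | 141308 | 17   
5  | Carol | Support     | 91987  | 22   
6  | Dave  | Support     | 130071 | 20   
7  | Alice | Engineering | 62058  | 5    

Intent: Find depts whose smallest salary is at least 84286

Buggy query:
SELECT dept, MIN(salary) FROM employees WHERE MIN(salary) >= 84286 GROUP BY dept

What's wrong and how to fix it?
Bug: Aggregates like MIN are computed per group after WHERE runs

Fix: Use HAVING for the per-group MIN condition

Corrected query:
SELECT dept, MIN(salary) FROM employees GROUP BY dept HAVING MIN(salary) >= 84286

Result:
dept    | MIN(salary)
--------+------------
Support | 91987      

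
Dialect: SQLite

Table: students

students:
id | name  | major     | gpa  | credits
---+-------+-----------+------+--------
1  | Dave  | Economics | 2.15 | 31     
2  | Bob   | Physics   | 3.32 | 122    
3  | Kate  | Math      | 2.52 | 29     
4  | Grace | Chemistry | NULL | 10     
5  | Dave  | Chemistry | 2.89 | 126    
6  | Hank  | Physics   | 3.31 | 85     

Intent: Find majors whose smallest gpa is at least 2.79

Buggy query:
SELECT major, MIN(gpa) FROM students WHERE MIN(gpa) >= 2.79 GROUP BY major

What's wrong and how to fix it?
Bug: Aggregates like MIN are computed per group after WHERE runs

Fix: Use HAVING for the per-group MIN condition

Corrected query:
SELECT major, MIN(gpa) FROM students GROUP BY major HAVING MIN(gpa) >= 2.79

Result:
major     | MIN(gpa)
----------+---------
Chemistry | 2.89    
Physics   | 3.31    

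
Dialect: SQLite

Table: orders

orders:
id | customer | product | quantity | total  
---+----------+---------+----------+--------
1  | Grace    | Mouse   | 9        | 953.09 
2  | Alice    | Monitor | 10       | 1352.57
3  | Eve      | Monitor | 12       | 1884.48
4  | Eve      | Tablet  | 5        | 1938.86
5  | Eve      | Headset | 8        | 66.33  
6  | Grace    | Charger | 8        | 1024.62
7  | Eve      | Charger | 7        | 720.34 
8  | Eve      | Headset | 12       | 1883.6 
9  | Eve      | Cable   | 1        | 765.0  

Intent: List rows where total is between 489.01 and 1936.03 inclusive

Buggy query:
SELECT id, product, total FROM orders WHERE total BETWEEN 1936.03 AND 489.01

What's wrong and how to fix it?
Bug: BETWEEN expects the lower bound first; with 1936.03 AND 489.01 the range is empty

Fix: Swap the bounds so the smaller value comes first

Corrected query:
SELECT id, product, total FROM orders WHERE total BETWEEN 489.01 AND 1936.03

Result:
id | product | total  
---+---------+--------
1  | Mouse   | 953.09 
2  | Monitor | 1352.57
3  | Monitor | 1884.48
6  | Charger | 1024.62
7  | Charger | 720.34 
8  | Headset | 1883.6 
9  | Cable   | 765    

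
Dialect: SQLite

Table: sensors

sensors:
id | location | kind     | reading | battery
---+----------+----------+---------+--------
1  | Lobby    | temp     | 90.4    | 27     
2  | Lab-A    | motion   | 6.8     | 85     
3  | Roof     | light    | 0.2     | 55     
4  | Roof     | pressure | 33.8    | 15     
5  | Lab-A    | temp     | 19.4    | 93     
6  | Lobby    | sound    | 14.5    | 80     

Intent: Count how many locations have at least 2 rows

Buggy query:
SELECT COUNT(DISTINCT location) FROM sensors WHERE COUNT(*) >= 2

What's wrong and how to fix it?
Bug: COUNT(*) cannot appear in WHERE; the per-group count doesn't exist yet

Fix: Group first with HAVING COUNT(*) >= 2, then COUNT the resulting groups

Corrected query:
SELECT COUNT(*) FROM (SELECT location FROM sensors GROUP BY location HAVING COUNT(*) >= 2)

Result:
COUNT(*)
--------
3       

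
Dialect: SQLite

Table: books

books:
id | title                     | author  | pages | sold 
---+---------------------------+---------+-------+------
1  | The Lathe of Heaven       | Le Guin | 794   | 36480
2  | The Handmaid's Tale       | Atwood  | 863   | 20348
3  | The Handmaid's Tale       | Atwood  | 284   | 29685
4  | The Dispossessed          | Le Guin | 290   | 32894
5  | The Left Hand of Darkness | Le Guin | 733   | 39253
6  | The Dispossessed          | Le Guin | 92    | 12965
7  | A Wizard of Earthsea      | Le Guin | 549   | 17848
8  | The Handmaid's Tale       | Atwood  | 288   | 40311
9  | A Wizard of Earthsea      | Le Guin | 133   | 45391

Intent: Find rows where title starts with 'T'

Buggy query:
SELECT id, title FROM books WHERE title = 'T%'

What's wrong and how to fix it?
Bug: Wildcards only work with LIKE; '=' treats '%' as a literal character

Fix: Replace '=' with LIKE so 'T%' is treated as a pattern

Corrected query:
SELECT id, title FROM books WHERE title LIKE 'T%'

Result:
id | title                    
---+--------------------------
1  | The Lathe of Heaven      
2  | The Handmaid's Tale      
3  | The Handmaid's Tale      
4  | The Dispossessed         
5  | The Left Hand of Darkness
6  | The Dispossessed         
8  | The Handmaid's Tale      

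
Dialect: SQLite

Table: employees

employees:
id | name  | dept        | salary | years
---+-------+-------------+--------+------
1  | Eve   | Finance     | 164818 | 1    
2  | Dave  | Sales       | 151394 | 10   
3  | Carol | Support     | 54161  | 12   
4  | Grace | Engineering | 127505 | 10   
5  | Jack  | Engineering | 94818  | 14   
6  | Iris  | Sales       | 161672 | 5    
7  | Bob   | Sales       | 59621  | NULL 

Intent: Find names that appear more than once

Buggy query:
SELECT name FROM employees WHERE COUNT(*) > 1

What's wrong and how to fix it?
Bug: COUNT(*) is an aggregate and cannot be used in WHERE

Fix: GROUP BY name, then filter groups with HAVING COUNT(*) > 1

Corrected query:
SELECT name FROM employees GROUP BY name HAVING COUNT(*) > 1

Result:
(no rows)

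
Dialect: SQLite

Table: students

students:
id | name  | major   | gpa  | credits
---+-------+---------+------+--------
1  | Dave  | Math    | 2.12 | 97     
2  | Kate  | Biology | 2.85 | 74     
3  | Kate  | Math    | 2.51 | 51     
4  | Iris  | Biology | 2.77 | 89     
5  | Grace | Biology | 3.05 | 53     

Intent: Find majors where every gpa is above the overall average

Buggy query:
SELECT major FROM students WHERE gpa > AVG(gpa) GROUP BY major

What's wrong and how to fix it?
Bug: WHERE evaluates per row before aggregation, so AVG() is unavailable

Fix: Compute the overall average in a scalar subquery and compare each group's MIN against it in HAVING

Corrected query:
SELECT major FROM students GROUP BY major HAVING MIN(gpa) > (SELECT AVG(gpa) FROM students)

Result:
major  
-------
Biology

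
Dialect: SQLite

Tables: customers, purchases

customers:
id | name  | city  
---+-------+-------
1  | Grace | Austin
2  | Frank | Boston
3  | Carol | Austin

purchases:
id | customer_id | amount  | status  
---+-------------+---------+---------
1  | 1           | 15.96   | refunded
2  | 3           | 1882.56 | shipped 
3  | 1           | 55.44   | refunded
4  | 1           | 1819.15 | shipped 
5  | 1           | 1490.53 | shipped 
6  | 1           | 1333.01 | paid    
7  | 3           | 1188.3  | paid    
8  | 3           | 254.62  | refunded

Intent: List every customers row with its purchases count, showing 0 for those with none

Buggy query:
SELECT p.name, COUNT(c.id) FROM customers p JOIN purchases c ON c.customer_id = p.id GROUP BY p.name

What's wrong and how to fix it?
Bug: INNER JOIN drops customers rows that have no matching purchases rows

Fix: Use LEFT JOIN so parents without children still appear (COUNT(c.id) gives 0)

Corrected query:
SELECT p.name, COUNT(c.id) FROM customers p LEFT JOIN purchases c ON c.customer_id = p.id GROUP BY p.name

Result:
name  | COUNT(c.id)
------+------------
Carol | 3          
Frank | 0          
Grace | 5          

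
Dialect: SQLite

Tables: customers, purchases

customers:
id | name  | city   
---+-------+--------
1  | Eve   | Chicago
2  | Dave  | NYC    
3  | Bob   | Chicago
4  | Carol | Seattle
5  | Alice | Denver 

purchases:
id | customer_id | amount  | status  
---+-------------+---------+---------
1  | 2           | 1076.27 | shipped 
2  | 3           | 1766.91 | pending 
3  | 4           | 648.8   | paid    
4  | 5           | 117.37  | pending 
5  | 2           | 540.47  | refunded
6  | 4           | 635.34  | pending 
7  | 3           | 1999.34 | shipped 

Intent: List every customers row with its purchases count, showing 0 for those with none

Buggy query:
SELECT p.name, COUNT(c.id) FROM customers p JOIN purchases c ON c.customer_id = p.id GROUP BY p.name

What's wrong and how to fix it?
Bug: INNER JOIN drops customers rows that have no matching purchases rows

Fix: Use LEFT JOIN so parents without children still appear (COUNT(c.id) gives 0)

Corrected query:
SELECT p.name, COUNT(c.id) FROM customers p LEFT JOIN purchases c ON c.customer_id = p.id GROUP BY p.name

Result:
name  | COUNT(c.id)
------+------------
Alice | 1          
Bob   | 2          
Carol | 2          
Dave  | 2          
Eve   | 0          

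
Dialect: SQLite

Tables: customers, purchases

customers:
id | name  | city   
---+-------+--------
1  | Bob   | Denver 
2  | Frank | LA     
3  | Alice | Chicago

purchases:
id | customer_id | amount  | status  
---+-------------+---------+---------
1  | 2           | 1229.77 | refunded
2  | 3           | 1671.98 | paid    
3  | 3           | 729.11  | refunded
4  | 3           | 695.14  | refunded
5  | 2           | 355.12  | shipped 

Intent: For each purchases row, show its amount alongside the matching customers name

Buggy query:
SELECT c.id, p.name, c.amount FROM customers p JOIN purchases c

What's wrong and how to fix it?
Bug: JOIN with no ON clause produces a cartesian product; every purchases row pairs with every customers row

Fix: Specify the join condition linking the foreign key to the parent id

Corrected query:
SELECT c.id, p.name, c.amount FROM customers p JOIN purchases c ON c.customer_id = p.id

Result:
id | name  | amount 
---+-------+--------
1  | Frank | 1229.77
2  | Alice | 1671.98
3  | Alice | 729.11 
4  | Alice | 695.14 
5  | Frank | 355.12 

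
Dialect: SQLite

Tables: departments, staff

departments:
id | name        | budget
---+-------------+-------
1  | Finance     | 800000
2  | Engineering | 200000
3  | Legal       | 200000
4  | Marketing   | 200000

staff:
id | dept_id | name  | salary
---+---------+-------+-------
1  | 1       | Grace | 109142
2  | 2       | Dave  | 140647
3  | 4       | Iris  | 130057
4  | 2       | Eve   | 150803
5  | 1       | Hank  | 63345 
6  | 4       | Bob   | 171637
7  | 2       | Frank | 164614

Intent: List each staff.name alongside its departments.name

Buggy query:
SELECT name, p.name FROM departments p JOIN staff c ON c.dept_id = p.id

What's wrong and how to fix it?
Bug: 'name' exists in both joined tables, so the database can't tell which one is meant

Fix: Qualify the column with its table alias (c.name)

Corrected query:
SELECT c.name, p.name FROM departments p JOIN staff c ON c.dept_id = p.id

Result:
name  | name       
------+------------
Grace | Finance    
Dave  | Engineering
Iris  | Marketing  
Eve   | Engineering
Hank  | Finance    
Bob   | Marketing  
Frank | Engineering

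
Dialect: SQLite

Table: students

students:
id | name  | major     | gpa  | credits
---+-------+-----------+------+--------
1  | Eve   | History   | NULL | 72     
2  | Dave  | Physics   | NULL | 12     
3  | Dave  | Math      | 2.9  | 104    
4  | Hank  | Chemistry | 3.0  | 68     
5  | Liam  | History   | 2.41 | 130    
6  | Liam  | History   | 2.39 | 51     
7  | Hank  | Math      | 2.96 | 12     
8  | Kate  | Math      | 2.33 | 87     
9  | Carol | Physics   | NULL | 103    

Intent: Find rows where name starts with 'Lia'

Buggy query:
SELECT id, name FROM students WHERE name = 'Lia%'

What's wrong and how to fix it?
Bug: Wildcards only work with LIKE; '=' treats '%' as a literal character

Fix: Replace '=' with LIKE so 'Lia%' is treated as a pattern

Corrected query:
SELECT id, name FROM students WHERE name LIKE 'Lia%'

Result:
id | name
---+-----
5  | Liam
6  | Liam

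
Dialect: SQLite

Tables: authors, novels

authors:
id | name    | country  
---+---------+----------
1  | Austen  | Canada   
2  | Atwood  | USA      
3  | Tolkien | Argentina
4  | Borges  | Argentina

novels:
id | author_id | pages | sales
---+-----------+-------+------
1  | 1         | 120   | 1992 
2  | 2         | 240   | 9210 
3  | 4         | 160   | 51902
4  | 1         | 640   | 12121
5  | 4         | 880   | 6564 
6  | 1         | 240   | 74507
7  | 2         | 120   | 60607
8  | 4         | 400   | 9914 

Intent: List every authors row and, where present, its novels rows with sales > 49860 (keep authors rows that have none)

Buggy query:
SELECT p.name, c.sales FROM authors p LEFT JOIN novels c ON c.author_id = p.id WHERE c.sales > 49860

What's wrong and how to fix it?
Bug: A WHERE condition on the right-hand table after LEFT JOIN drops unmatched parents

Fix: Put 'c.sales > 49860' in the JOIN's ON clause instead of WHERE

Corrected query:
SELECT p.name, c.sales FROM authors p LEFT JOIN novels c ON c.author_id = p.id AND c.sales > 49860

Result:
name    | sales
--------+------
Austen  | 74507
Atwood  | 60607
Tolkien | NULL 
Borges  | 51902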